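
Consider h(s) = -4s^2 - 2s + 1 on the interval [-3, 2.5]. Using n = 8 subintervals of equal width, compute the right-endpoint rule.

-50.31640625

Δs = (2.5 − (-3))/8 = 0.6875.
Right endpoints: -2.3125, -1.625, -0.9375, -0.25, 0.4375, 1.125, 1.8125, 2.5.
h(-2.3125) = -15.765625, h(-1.625) = -6.3125, h(-0.9375) = -0.640625, h(-0.25) = 1.25, h(0.4375) = -0.640625, h(1.125) = -6.3125, h(1.8125) = -15.765625, h(2.5) = -29.
Sum = Δs · [h(-2.3125) + h(-1.625) + h(-0.9375) + ...].
Sum = -50.31640625.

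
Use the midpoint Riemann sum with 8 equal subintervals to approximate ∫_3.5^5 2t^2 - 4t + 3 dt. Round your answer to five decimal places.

Δt = (5 − 3.5)/8 = 0.1875.
Midpoints: 3.59375, 3.78125, 3.96875, 4.15625, 4.34375, 4.53125, 4.71875, 4.90625.
f(3.59375) = 7401/512, f(3.78125) = 8433/512, f(3.96875) = 9537/512, f(4.15625) = 10713/512, f(4.34375) = 11961/512, f(4.53125) = 13281/512, f(4.71875) = 14673/512, f(4.90625) = 16137/512.
Sum = Δt · [f(3.59375) + f(3.78125) + f(3.96875) + ...].
Sum ≈ 33.74121.

33.74121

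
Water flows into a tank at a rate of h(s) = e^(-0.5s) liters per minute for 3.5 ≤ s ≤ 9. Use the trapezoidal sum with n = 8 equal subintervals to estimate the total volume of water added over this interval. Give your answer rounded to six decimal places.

Δs = (9 − 3.5)/8 = 0.6875.
h(3.5) ≈ 0.173774, h(4.1875) ≈ 0.123224, h(4.875) ≈ 0.087379, h(5.5625) ≈ 0.061961, h(6.25) ≈ 0.043937, h(6.9375) ≈ 0.031156, h(7.625) ≈ 0.022093, h(8.3125) ≈ 0.015666, h(9) ≈ 0.011109.
T_8 = (Δs/2)·[h(s_0) + 2h(s_1) + ... + 2h(s_{7}) + h(s_8)].
Sum ≈ 0.328527.

0.328527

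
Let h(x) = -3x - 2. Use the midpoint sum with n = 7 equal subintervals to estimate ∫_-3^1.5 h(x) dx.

Δx = (1.5 − (-3))/7 = 9/14.
Midpoints: -75/28, -57/28, -39/28, -0.75, -3/28, 15/28, 33/28.
h(-75/28) = 169/28, h(-57/28) = 115/28, h(-39/28) = 61/28, h(-0.75) = 0.25, h(-3/28) = -47/28, h(15/28) = -101/28, h(33/28) = -155/28.
Sum = Δx · [h(-75/28) + h(-57/28) + h(-39/28) + ...].
Sum = 1.125.

1.125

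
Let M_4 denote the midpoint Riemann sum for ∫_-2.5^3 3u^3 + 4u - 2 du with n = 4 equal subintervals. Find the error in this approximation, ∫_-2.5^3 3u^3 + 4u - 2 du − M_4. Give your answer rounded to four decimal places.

1.9497

Exact integral: ∫_-2.5^3 f(u) du = 25.953125.
M_4 ≈ 24.003418.
Error ≈ 25.953125 − 24.003418 ≈ 1.9497.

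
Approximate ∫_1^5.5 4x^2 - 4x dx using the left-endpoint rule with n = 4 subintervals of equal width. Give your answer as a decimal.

Δx = (5.5 − 1)/4 = 1.125.
Left endpoints: 1, 2.125, 3.25, 4.375.
f(1) = 0, f(2.125) = 9.5625, f(3.25) = 29.25, f(4.375) = 59.0625.
Sum = Δx · [f(1) + f(2.125) + f(3.25) + f(4.375)].
Sum = 110.109375.

110.109375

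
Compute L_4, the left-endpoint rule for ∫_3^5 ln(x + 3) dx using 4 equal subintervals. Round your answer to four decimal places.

3.8122

Δx = (5 − 3)/4 = 0.5.
Left endpoints: 3, 3.5, 4, 4.5.
f(3) ≈ 1.7918, f(3.5) ≈ 1.8718, f(4) ≈ 1.9459, f(4.5) ≈ 2.0149.
Sum = Δx · [f(3) + f(3.5) + f(4) + f(4.5)].
Sum ≈ 3.8122.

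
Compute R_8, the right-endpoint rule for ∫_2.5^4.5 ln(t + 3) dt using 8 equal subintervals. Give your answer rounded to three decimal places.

Δt = (4.5 − 2.5)/8 = 0.25.
Right endpoints: 2.75, 3, 3.25, 3.5, 3.75, 4, 4.25, 4.5.
f(2.75) ≈ 1.749, f(3) ≈ 1.792, f(3.25) ≈ 1.833, f(3.5) ≈ 1.872, f(3.75) ≈ 1.910, f(4) ≈ 1.946, f(4.25) ≈ 1.981, f(4.5) ≈ 2.015.
Sum = Δt · [f(2.75) + f(3) + f(3.25) + ...].
Sum ≈ 3.774.

3.774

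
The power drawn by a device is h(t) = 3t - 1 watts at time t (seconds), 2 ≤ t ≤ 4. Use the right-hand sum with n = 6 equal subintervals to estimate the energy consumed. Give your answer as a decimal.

Δt = (4 − 2)/6 = 1/3.
Right endpoints: 7/3, 8/3, 3, 10/3, 11/3, 4.
h(7/3) = 6, h(8/3) = 7, h(3) = 8, h(10/3) = 9, h(11/3) = 10, h(4) = 11.
Sum = Δt · [h(7/3) + h(8/3) + h(3) + ...].
Sum = 17.

17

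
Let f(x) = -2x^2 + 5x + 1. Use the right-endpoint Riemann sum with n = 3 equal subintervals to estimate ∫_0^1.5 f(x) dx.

Δx = (1.5 − 0)/3 = 0.5.
Right endpoints: 0.5, 1, 1.5.
f(0.5) = 3, f(1) = 4, f(1.5) = 4.
Sum = Δx · [f(0.5) + f(1) + f(1.5)].
Sum = 5.5.

5.5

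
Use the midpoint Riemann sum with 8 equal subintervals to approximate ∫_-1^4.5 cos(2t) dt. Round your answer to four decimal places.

0.7158

Δt = (4.5 − (-1))/8 = 0.6875.
Midpoints: -0.65625, 0.03125, 0.71875, 1.40625, 2.09375, 2.78125, 3.46875, 4.15625.
f(-0.65625) ≈ 0.2554, f(0.03125) ≈ 0.9980, f(0.71875) ≈ 0.1329, f(1.40625) ≈ -0.9463, f(2.09375) ≈ -0.5011, f(2.78125) ≈ 0.7514, f(3.46875) ≈ 0.7935, f(4.15625) ≈ -0.4426.
Sum = Δt · [f(-0.65625) + f(0.03125) + f(0.71875) + ...].
Sum ≈ 0.7158.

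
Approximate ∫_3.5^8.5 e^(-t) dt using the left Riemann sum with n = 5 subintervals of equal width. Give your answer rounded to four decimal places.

Δt = (8.5 − 3.5)/5 = 1.
Left endpoints: 3.5, 4.5, 5.5, 6.5, 7.5.
f(3.5) ≈ 0.0302, f(4.5) ≈ 0.0111, f(5.5) ≈ 0.0041, f(6.5) ≈ 0.0015, f(7.5) ≈ 0.0006.
Sum = Δt · [f(3.5) + f(4.5) + f(5.5) + f(6.5) + f(7.5)].
Sum ≈ 0.0474.

0.0474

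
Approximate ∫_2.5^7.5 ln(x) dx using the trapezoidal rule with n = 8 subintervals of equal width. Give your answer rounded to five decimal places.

Δx = (7.5 − 2.5)/8 = 0.625.
f(2.5) ≈ 0.91629, f(3.125) ≈ 1.13943, f(3.75) ≈ 1.32176, f(4.375) ≈ 1.47591, f(5) ≈ 1.60944, f(5.625) ≈ 1.72722, f(6.25) ≈ 1.83258, f(6.875) ≈ 1.92789, f(7.5) ≈ 2.01490.
T_8 = (Δx/2)·[f(x_0) + 2f(x_1) + ... + 2f(x_{7}) + f(x_8)].
Sum ≈ 7.81239.

7.81239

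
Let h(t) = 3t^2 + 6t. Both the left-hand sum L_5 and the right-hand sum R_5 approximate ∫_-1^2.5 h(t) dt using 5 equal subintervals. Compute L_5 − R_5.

-25.725

L_5 = 20.37.
R_5 = 46.095.
L_5 − R_5 = -25.725.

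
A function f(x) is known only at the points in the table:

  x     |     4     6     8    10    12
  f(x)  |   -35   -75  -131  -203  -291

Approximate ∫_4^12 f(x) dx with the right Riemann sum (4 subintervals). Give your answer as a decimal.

Δx = 2.
Sum = 2·[(-75) + (-131) + (-203) + (-291)] = -1400.

-1400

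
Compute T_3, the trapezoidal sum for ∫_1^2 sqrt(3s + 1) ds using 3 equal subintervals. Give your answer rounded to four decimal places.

2.3361

Δs = (2 − 1)/3 = 1/3.
f(1) ≈ 2.0000, f(4/3) ≈ 2.2361, f(5/3) ≈ 2.4495, f(2) ≈ 2.6458.
T_3 = (Δs/2)·[f(s_0) + 2f(s_1) + 2f(s_2) + f(s_3)].
Sum ≈ 2.3361.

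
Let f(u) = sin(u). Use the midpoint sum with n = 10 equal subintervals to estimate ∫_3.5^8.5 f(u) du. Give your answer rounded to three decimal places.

Δu = (8.5 − 3.5)/10 = 0.5.
Midpoints: 3.75, 4.25, 4.75, 5.25, 5.75, 6.25, 6.75, 7.25, 7.75, 8.25.
f(3.75) ≈ -0.572, f(4.25) ≈ -0.895, f(4.75) ≈ -0.999, f(5.25) ≈ -0.859, f(5.75) ≈ -0.508, f(6.25) ≈ -0.033, f(6.75) ≈ 0.450, f(7.25) ≈ 0.823, f(7.75) ≈ 0.995, f(8.25) ≈ 0.923.
Sum = Δu · [f(3.75) + f(4.25) + f(4.75) + ...].
Sum ≈ -0.338.

-0.338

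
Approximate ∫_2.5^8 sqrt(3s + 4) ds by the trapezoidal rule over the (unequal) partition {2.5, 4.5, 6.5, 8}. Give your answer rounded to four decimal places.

Subinterval widths: 2, 2, 1.5.
f(2.5) ≈ 3.3912, f(4.5) ≈ 4.1833, f(6.5) ≈ 4.8477, f(8) ≈ 5.2915.
On each subinterval the trapezoid contributes (Δs_i/2)·[f(s_{i-1}) + f(s_i)].
Sum ≈ 24.2098.

24.2098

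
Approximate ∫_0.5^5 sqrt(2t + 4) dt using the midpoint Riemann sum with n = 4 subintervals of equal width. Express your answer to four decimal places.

13.7437

Δt = (5 − 0.5)/4 = 1.125.
Midpoints: 1.0625, 2.1875, 3.3125, 4.4375.
f(1.0625) ≈ 2.4749, f(2.1875) ≈ 2.8940, f(3.3125) ≈ 3.2596, f(4.4375) ≈ 3.5882.
Sum = Δt · [f(1.0625) + f(2.1875) + f(3.3125) + f(4.4375)].
Sum ≈ 13.7437.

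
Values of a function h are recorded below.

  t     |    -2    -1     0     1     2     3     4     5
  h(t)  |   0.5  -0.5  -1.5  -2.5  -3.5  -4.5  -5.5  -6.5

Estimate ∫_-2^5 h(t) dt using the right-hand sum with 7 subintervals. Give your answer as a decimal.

-24.5

Δt = 1.
Sum = 1·[(-0.5) + (-1.5) + (-2.5) + (-3.5) + (-4.5) + (-5.5) + (-6.5)] = -24.5.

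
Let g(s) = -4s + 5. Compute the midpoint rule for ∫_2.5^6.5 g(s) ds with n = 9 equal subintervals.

Δs = (6.5 − 2.5)/9 = 4/9.
Midpoints: 49/18, 19/6, 65/18, 73/18, 4.5, 89/18, 97/18, 35/6, 113/18.
g(49/18) = -53/9, g(19/6) = -23/3, g(65/18) = -85/9, g(73/18) = -101/9, g(4.5) = -13, g(89/18) = -133/9, g(97/18) = -149/9, g(35/6) = -55/3, g(113/18) = -181/9.
Sum = Δs · [g(49/18) + g(19/6) + g(65/18) + ...].
Sum = -52.

-52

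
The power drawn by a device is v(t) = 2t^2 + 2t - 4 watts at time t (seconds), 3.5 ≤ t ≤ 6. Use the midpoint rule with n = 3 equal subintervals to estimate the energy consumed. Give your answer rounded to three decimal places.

Δt = (6 − 3.5)/3 = 5/6.
Midpoints: 47/12, 4.75, 67/12.
v(47/12) = 2485/72, v(4.75) = 50.625, v(67/12) = 5005/72.
Sum = Δt · [v(47/12) + v(4.75) + v(67/12)].
Sum ≈ 128.877.

128.877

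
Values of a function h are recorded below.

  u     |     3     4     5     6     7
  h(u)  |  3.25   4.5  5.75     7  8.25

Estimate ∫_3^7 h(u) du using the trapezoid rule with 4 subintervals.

Δu = 1.
T_4 = (1/2)·[3.25 + 2·4.5 + 2·5.75 + 2·7 + 8.25] = 23.

23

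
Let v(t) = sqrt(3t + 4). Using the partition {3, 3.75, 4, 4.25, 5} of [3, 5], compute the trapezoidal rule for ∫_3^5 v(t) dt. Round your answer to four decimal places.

7.9856

Subinterval widths: 0.75, 0.25, 0.25, 0.75.
v(3) ≈ 3.6056, v(3.75) ≈ 3.9051, v(4) ≈ 4.0000, v(4.25) ≈ 4.0927, v(5) ≈ 4.3589.
On each subinterval the trapezoid contributes (Δt_i/2)·[v(t_{i-1}) + v(t_i)].
Sum ≈ 7.9856.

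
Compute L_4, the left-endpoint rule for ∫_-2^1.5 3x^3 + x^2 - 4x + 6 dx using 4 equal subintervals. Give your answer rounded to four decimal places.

11.4912

Δx = (1.5 − (-2))/4 = 0.875.
Left endpoints: -2, -1.125, -0.25, 0.625.
f(-2) = -6, f(-1.125) = 3837/512, f(-0.25) = 7.015625, f(0.625) = 2367/512.
Sum = Δx · [f(-2) + f(-1.125) + f(-0.25) + f(0.625)].
Sum ≈ 11.4912.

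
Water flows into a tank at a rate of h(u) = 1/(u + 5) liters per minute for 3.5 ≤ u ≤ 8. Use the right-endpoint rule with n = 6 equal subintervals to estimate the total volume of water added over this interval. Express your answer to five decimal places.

Δu = (8 − 3.5)/6 = 0.75.
Right endpoints: 4.25, 5, 5.75, 6.5, 7.25, 8.
h(4.25) = 4/37, h(5) = 0.1, h(5.75) = 4/43, h(6.5) = 2/23, h(7.25) = 4/49, h(8) = 1/13.
Sum = Δu · [h(4.25) + h(5) + h(5.75) + ...].
Sum ≈ 0.40998.

0.40998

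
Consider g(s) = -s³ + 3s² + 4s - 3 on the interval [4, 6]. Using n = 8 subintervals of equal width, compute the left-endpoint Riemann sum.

Δs = (6 − 4)/8 = 0.25.
Left endpoints: 4, 4.25, 4.5, 4.75, 5, 5.25, 5.5, 5.75.
g(4) = -3, g(4.25) = -8.578125, g(4.5) = -15.375, g(4.75) = -23.484375, g(5) = -33, g(5.25) = -44.015625, g(5.5) = -56.625, g(5.75) = -70.921875.
Sum = Δs · [g(4) + g(4.25) + g(4.5) + ...].
Sum = -63.75.

-63.75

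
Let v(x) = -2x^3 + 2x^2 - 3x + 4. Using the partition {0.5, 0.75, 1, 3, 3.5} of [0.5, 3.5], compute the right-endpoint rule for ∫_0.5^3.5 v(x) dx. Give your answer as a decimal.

-115.1171875

Subinterval widths: 0.25, 0.25, 2, 0.5.
Right endpoints: 0.75, 1, 3, 3.5.
v(0.75) = 2.03125, v(1) = 1, v(3) = -41, v(3.5) = -67.75.
Sum = Σ Δx_i · v(x_i).
Sum = -115.1171875.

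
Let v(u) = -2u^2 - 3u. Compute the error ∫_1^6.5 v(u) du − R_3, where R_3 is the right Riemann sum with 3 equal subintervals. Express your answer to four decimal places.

96.9120

Exact integral: ∫_1^6.5 v(u) du ≈ -244.291667.
R_3 ≈ -341.203704.
Error ≈ -244.291667 − (-341.203704) ≈ 96.9120.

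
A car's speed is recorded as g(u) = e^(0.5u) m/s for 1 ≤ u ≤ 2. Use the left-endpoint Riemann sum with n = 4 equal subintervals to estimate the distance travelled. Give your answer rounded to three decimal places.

2.008

Δu = (2 − 1)/4 = 0.25.
Left endpoints: 1, 1.25, 1.5, 1.75.
g(1) ≈ 1.649, g(1.25) ≈ 1.868, g(1.5) ≈ 2.117, g(1.75) ≈ 2.399.
Sum = Δu · [g(1) + g(1.25) + g(1.5) + g(1.75)].
Sum ≈ 2.008.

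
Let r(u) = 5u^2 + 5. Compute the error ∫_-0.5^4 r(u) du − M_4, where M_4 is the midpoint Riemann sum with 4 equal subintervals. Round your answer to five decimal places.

2.37305

Exact integral: ∫_-0.5^4 r(u) du = 129.375.
M_4 ≈ 127.0019531.
Error ≈ 129.375 − 127.0019531 ≈ 2.37305.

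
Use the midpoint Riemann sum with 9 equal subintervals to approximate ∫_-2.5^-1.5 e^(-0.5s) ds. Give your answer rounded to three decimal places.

2.746

Δs = (-1.5 − (-2.5))/9 = 1/9.
Midpoints: -22/9, -7/3, -20/9, -19/9, -2, -17/9, -16/9, -5/3, -14/9.
f(-22/9) ≈ 3.395, f(-7/3) ≈ 3.211, f(-20/9) ≈ 3.038, f(-19/9) ≈ 2.874, f(-2) ≈ 2.718, f(-17/9) ≈ 2.571, f(-16/9) ≈ 2.432, f(-5/3) ≈ 2.301, f(-14/9) ≈ 2.177.
Sum = Δs · [f(-22/9) + f(-7/3) + f(-20/9) + ...].
Sum ≈ 2.746.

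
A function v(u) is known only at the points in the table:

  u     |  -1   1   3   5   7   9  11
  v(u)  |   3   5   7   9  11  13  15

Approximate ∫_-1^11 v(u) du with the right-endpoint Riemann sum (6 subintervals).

Δu = 2.
Sum = 2·[5 + 7 + 9 + 11 + 13 + 15] = 120.

120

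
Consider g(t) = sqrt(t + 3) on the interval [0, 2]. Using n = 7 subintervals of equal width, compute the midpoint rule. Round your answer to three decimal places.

Δt = (2 − 0)/7 = 2/7.
Midpoints: 1/7, 3/7, 5/7, 1, 9/7, 11/7, 13/7.
g(1/7) ≈ 1.773, g(3/7) ≈ 1.852, g(5/7) ≈ 1.927, g(1) ≈ 2.000, g(9/7) ≈ 2.070, g(11/7) ≈ 2.138, g(13/7) ≈ 2.204.
Sum = Δt · [g(1/7) + g(3/7) + g(5/7) + ...].
Sum ≈ 3.990.

3.990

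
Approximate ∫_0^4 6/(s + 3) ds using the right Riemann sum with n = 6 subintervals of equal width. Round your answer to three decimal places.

4.723

Δs = (4 − 0)/6 = 2/3.
Right endpoints: 2/3, 4/3, 2, 8/3, 10/3, 4.
f(2/3) = 18/11, f(4/3) = 18/13, f(2) = 1.2, f(8/3) = 18/17, f(10/3) = 18/19, f(4) = 6/7.
Sum = Δs · [f(2/3) + f(4/3) + f(2) + ...].
Sum ≈ 4.723.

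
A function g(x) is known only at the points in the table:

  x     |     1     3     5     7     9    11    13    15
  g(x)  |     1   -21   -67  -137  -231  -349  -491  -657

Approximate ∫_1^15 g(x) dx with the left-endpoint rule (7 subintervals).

Δx = 2.
Sum = 2·[1 + (-21) + (-67) + (-137) + (-231) + (-349) + (-491)] = -2590.

-2590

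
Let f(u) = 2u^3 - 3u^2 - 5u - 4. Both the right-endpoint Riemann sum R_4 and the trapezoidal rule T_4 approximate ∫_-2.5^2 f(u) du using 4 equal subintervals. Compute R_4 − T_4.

R_4 ≈ -34.08398.
T_4 ≈ -51.80273.
R_4 − T_4 = 17.71875.

17.71875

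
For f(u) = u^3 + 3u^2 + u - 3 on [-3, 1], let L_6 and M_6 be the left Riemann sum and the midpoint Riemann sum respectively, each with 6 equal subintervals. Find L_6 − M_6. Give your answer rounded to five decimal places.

L_6 ≈ -10.6666667.
M_6 = -8.
L_6 − M_6 ≈ -2.66667.

-2.66667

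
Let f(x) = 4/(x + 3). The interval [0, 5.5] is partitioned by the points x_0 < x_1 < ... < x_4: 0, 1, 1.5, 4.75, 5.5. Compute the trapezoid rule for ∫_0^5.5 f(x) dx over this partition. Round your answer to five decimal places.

4.29206

Subinterval widths: 1, 0.5, 3.25, 0.75.
f(0) = 4/3, f(1) = 1, f(1.5) = 8/9, f(4.75) = 16/31, f(5.5) = 8/17.
On each subinterval the trapezoid contributes (Δx_i/2)·[f(x_{i-1}) + f(x_i)].
Sum ≈ 4.29206.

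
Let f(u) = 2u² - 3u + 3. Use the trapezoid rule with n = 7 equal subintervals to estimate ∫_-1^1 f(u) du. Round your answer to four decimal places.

7.3878

Δu = (1 − (-1))/7 = 2/7.
f(-1) = 8, f(-5/7) = 302/49, f(-3/7) = 228/49, f(-1/7) = 170/49, f(1/7) = 128/49, f(3/7) = 102/49, f(5/7) = 92/49, f(1) = 2.
T_7 = (Δu/2)·[f(u_0) + 2f(u_1) + ... + 2f(u_{6}) + f(u_7)].
Sum ≈ 7.3878.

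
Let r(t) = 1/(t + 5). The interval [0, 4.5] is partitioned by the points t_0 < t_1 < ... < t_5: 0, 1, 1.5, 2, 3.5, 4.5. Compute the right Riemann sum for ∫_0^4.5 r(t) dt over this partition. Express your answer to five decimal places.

0.59675

Subinterval widths: 1, 0.5, 0.5, 1.5, 1.
Right endpoints: 1, 1.5, 2, 3.5, 4.5.
r(1) = 1/6, r(1.5) = 2/13, r(2) = 1/7, r(3.5) = 2/17, r(4.5) = 2/19.
Sum = Σ Δt_i · r(t_i).
Sum ≈ 0.59675.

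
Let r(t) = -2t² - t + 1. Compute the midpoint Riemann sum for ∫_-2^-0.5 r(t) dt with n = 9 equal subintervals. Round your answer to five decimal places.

Δt = (-0.5 − (-2))/9 = 1/6.
Midpoints: -23/12, -1.75, -19/12, -17/12, -1.25, -13/12, -11/12, -0.75, -7/12.
r(-23/12) = -319/72, r(-1.75) = -3.375, r(-19/12) = -175/72, r(-17/12) = -115/72, r(-1.25) = -0.875, r(-13/12) = -19/72, r(-11/12) = 17/72, r(-0.75) = 0.625, r(-7/12) = 65/72.
Sum = Δt · [r(-23/12) + r(-1.75) + r(-19/12) + ...].
Sum ≈ -1.86806.

-1.86806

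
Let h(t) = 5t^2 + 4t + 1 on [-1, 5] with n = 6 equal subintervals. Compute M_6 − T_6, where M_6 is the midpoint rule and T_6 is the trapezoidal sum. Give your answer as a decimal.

M_6 = 261.5.
T_6 = 269.
M_6 − T_6 = -7.5.

-7.5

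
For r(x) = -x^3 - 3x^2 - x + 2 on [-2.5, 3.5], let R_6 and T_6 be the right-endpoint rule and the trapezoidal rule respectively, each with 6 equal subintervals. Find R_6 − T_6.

-41.25

R_6 = -123.
T_6 = -81.75.
R_6 − T_6 = -41.25.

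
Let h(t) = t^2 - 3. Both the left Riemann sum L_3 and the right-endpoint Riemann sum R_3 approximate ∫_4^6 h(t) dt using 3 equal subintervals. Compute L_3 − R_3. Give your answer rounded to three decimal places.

L_3 ≈ 38.14815.
R_3 ≈ 51.48148.
L_3 − R_3 ≈ -13.333.

-13.333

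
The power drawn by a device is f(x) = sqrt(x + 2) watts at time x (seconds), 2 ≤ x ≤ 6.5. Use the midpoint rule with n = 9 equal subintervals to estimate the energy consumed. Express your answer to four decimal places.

Δx = (6.5 − 2)/9 = 0.5.
Midpoints: 2.25, 2.75, 3.25, 3.75, 4.25, 4.75, 5.25, 5.75, 6.25.
f(2.25) ≈ 2.0616, f(2.75) ≈ 2.1794, f(3.25) ≈ 2.2913, f(3.75) ≈ 2.3979, f(4.25) ≈ 2.5000, f(4.75) ≈ 2.5981, f(5.25) ≈ 2.6926, f(5.75) ≈ 2.7839, f(6.25) ≈ 2.8723.
Sum = Δx · [f(2.25) + f(2.75) + f(3.25) + ...].
Sum ≈ 11.1885.

11.1885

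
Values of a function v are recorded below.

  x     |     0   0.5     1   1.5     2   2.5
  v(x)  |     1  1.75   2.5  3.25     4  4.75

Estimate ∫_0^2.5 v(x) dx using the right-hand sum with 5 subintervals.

8.125

Δx = 0.5.
Sum = 0.5·[1.75 + 2.5 + 3.25 + 4 + 4.75] = 8.125.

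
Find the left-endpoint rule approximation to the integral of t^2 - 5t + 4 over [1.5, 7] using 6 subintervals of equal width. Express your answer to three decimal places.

10.281

Δt = (7 − 1.5)/6 = 11/12.
Left endpoints: 1.5, 29/12, 10/3, 4.25, 31/6, 73/12.
f(1.5) = -1.25, f(29/12) = -323/144, f(10/3) = -14/9, f(4.25) = 0.8125, f(31/6) = 175/36, f(73/12) = 1525/144.
Sum = Δt · [f(1.5) + f(29/12) + f(10/3) + ...].
Sum ≈ 10.281.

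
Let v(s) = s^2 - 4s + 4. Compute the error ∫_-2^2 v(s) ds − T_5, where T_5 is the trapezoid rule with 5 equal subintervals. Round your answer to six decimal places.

-0.426667

Exact integral: ∫_-2^2 v(s) ds ≈ 21.33333333.
T_5 = 21.76.
Error ≈ 21.33333333 − 21.76 ≈ -0.426667.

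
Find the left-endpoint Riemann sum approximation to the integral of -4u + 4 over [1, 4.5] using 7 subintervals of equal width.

-21

Δu = (4.5 − 1)/7 = 0.5.
Left endpoints: 1, 1.5, 2, 2.5, 3, 3.5, 4.
f(1) = 0, f(1.5) = -2, f(2) = -4, f(2.5) = -6, f(3) = -8, f(3.5) = -10, f(4) = -12.
Sum = Δu · [f(1) + f(1.5) + f(2) + ...].
Sum = -21.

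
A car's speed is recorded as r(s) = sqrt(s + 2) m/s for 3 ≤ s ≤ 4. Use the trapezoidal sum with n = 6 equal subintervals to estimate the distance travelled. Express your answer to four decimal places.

2.3444

Δs = (4 − 3)/6 = 1/6.
r(3) ≈ 2.2361, r(19/6) ≈ 2.2730, r(10/3) ≈ 2.3094, r(3.5) ≈ 2.3452, r(11/3) ≈ 2.3805, r(23/6) ≈ 2.4152, r(4) ≈ 2.4495.
T_6 = (Δs/2)·[r(s_0) + 2r(s_1) + ... + 2r(s_{5}) + r(s_6)].
Sum ≈ 2.3444.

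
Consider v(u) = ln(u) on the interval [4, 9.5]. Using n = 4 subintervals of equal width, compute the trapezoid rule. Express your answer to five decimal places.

Δu = (9.5 − 4)/4 = 1.375.
v(4) ≈ 1.38629, v(5.375) ≈ 1.68176, v(6.75) ≈ 1.90954, v(8.125) ≈ 2.09495, v(9.5) ≈ 2.25129.
T_4 = (Δu/2)·[v(u_0) + 2v(u_1) + 2v(u_2) + 2v(u_3) + v(u_4)].
Sum ≈ 10.31943.

10.31943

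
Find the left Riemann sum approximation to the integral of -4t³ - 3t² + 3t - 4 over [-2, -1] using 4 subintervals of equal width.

1.65625

Δt = (-1 − (-2))/4 = 0.25.
Left endpoints: -2, -1.75, -1.5, -1.25.
f(-2) = 10, f(-1.75) = 3, f(-1.5) = -1.75, f(-1.25) = -4.625.
Sum = Δt · [f(-2) + f(-1.75) + f(-1.5) + f(-1.25)].
Sum = 1.65625.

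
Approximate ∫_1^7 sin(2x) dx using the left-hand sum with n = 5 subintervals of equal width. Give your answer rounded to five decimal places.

-0.17776

Δx = (7 − 1)/5 = 1.2.
Left endpoints: 1, 2.2, 3.4, 4.6, 5.8.
f(1) ≈ 0.90930, f(2.2) ≈ -0.95160, f(3.4) ≈ 0.49411, f(4.6) ≈ 0.22289, f(5.8) ≈ -0.82283.
Sum = Δx · [f(1) + f(2.2) + f(3.4) + f(4.6) + f(5.8)].
Sum ≈ -0.17776.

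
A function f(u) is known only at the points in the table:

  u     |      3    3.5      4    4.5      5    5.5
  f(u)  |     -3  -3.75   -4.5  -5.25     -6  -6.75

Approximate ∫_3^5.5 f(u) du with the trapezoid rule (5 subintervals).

Δu = 0.5.
T_5 = (0.5/2)·[(-3) + 2·(-3.75) + 2·(-4.5) + 2·(-5.25) + 2·(-6) + (-6.75)] = -12.1875.

-12.1875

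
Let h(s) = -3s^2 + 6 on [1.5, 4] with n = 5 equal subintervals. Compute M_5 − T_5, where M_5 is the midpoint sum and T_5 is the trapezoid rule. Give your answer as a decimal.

0.46875

M_5 = -45.46875.
T_5 = -45.9375.
M_5 − T_5 = 0.46875.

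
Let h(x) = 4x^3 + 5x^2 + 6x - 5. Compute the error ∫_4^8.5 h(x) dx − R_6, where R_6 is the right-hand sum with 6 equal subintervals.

Exact integral: ∫_4^8.5 h(x) dx = 6027.1875.
R_6 = 7001.71875.
Error = 6027.1875 − 7001.71875 = -974.53125.

-974.53125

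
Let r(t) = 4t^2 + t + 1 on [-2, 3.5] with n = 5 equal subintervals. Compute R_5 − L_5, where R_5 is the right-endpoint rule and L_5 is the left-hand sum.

R_5 = 103.07.
L_5 = 60.72.
R_5 − L_5 = 42.35.

42.35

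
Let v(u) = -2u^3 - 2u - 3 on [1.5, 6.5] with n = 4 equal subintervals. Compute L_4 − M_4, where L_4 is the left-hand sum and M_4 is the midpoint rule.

298.4375

L_4 = -630.9375.
M_4 = -929.375.
L_4 − M_4 = 298.4375.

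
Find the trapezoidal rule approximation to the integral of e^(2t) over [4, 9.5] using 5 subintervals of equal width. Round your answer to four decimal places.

122628039.9281

Δt = (9.5 − 4)/5 = 1.1.
f(4) ≈ 2980.9580, f(5.1) ≈ 26903.1861, f(6.2) ≈ 242801.6175, f(7.3) ≈ 2191287.8756, f(8.4) ≈ 19776402.6585, f(9.5) ≈ 178482300.9632.
T_5 = (Δt/2)·[f(t_0) + 2f(t_1) + ... + 2f(t_{4}) + f(t_5)].
Sum ≈ 122628039.9281.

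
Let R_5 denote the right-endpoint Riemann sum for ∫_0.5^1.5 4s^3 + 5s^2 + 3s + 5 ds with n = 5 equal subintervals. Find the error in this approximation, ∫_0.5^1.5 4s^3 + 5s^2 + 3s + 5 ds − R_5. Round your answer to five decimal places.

Exact integral: ∫_0.5^1.5 f(s) ds ≈ 18.4166667.
R_5 = 21.13.
Error ≈ 18.4166667 − 21.13 ≈ -2.71333.

-2.71333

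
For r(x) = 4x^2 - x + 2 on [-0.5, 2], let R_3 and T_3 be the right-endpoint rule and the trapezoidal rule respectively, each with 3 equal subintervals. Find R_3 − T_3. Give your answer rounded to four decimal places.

R_3 ≈ 20.324074.
T_3 ≈ 15.115741.
R_3 − T_3 ≈ 5.2083.

5.2083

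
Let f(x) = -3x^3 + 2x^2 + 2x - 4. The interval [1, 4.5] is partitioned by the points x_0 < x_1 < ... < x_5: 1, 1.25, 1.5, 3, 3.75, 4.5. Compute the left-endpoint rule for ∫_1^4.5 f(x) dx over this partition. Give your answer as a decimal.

-152.4296875

Subinterval widths: 0.25, 0.25, 1.5, 0.75, 0.75.
Left endpoints: 1, 1.25, 1.5, 3, 3.75.
f(1) = -3, f(1.25) = -4.234375, f(1.5) = -6.625, f(3) = -61, f(3.75) = -126.578125.
Sum = Σ Δx_i · f(x_i).
Sum = -152.4296875.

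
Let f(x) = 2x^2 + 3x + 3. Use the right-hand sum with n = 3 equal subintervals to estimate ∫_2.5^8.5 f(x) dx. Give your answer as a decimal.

Δx = (8.5 − 2.5)/3 = 2.
Right endpoints: 4.5, 6.5, 8.5.
f(4.5) = 57, f(6.5) = 107, f(8.5) = 173.
Sum = Δx · [f(4.5) + f(6.5) + f(8.5)].
Sum = 674.

674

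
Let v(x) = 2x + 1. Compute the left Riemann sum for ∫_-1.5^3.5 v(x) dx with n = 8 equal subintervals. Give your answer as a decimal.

Δx = (3.5 − (-1.5))/8 = 0.625.
Left endpoints: -1.5, -0.875, -0.25, 0.375, 1, 1.625, 2.25, 2.875.
v(-1.5) = -2, v(-0.875) = -0.75, v(-0.25) = 0.5, v(0.375) = 1.75, v(1) = 3, v(1.625) = 4.25, v(2.25) = 5.5, v(2.875) = 6.75.
Sum = Δx · [v(-1.5) + v(-0.875) + v(-0.25) + ...].
Sum = 11.875.

11.875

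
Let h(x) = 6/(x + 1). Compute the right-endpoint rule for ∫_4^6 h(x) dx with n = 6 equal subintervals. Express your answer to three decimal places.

1.963

Δx = (6 − 4)/6 = 1/3.
Right endpoints: 13/3, 14/3, 5, 16/3, 17/3, 6.
h(13/3) = 1.125, h(14/3) = 18/17, h(5) = 1, h(16/3) = 18/19, h(17/3) = 0.9, h(6) = 6/7.
Sum = Δx · [h(13/3) + h(14/3) + h(5) + ...].
Sum ≈ 1.963.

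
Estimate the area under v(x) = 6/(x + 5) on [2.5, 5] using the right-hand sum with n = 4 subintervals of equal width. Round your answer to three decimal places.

1.665

Δx = (5 − 2.5)/4 = 0.625.
Right endpoints: 3.125, 3.75, 4.375, 5.
v(3.125) = 48/65, v(3.75) = 24/35, v(4.375) = 0.64, v(5) = 0.6.
Sum = Δx · [v(3.125) + v(3.75) + v(4.375) + v(5)].
Sum ≈ 1.665.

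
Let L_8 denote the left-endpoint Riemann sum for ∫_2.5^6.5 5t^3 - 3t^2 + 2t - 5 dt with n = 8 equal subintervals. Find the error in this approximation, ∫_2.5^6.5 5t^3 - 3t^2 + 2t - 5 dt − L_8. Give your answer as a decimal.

Exact integral: ∫_2.5^6.5 f(t) dt = 1939.5.
L_8 = 1651.5.
Error = 1939.5 − 1651.5 = 288.

288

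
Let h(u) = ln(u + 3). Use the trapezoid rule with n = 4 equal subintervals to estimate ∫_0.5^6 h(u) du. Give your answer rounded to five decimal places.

Δu = (6 − 0.5)/4 = 1.375.
h(0.5) ≈ 1.25276, h(1.875) ≈ 1.58412, h(3.25) ≈ 1.83258, h(4.625) ≈ 2.03143, h(6) ≈ 2.19722.
T_4 = (Δu/2)·[h(u_0) + 2h(u_1) + 2h(u_2) + 2h(u_3) + h(u_4)].
Sum ≈ 9.86305.

9.86305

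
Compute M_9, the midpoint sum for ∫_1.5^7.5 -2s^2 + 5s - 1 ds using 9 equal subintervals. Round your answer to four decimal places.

Δs = (7.5 − 1.5)/9 = 2/3.
Midpoints: 11/6, 2.5, 19/6, 23/6, 4.5, 31/6, 35/6, 6.5, 43/6.
f(11/6) = 13/9, f(2.5) = -1, f(19/6) = -47/9, f(23/6) = -101/9, f(4.5) = -19, f(31/6) = -257/9, f(35/6) = -359/9, f(6.5) = -53, f(43/6) = -611/9.
Sum = Δs · [f(11/6) + f(2.5) + f(19/6) + ...].
Sum ≈ -149.5556.

-149.5556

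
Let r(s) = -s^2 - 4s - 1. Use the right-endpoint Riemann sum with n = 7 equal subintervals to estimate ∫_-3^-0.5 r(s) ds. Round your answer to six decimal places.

Δs = (-0.5 − (-3))/7 = 5/14.
Right endpoints: -37/14, -16/7, -27/14, -11/7, -17/14, -6/7, -0.5.
r(-37/14) = 507/196, r(-16/7) = 143/49, r(-27/14) = 587/196, r(-11/7) = 138/49, r(-17/14) = 467/196, r(-6/7) = 83/49, r(-0.5) = 0.75.
Sum = Δs · [r(-37/14) + r(-16/7) + r(-27/14) + ...].
Sum ≈ 5.765306.

5.765306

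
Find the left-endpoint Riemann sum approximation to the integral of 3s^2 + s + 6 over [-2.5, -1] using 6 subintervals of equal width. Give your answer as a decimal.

22.828125

Δs = (-1 − (-2.5))/6 = 0.25.
Left endpoints: -2.5, -2.25, -2, -1.75, -1.5, -1.25.
f(-2.5) = 22.25, f(-2.25) = 18.9375, f(-2) = 16, f(-1.75) = 13.4375, f(-1.5) = 11.25, f(-1.25) = 9.4375.
Sum = Δs · [f(-2.5) + f(-2.25) + f(-2) + ...].
Sum = 22.828125.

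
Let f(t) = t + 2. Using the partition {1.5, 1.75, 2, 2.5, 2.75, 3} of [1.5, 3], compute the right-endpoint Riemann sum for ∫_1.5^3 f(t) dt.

6.625

Subinterval widths: 0.25, 0.25, 0.5, 0.25, 0.25.
Right endpoints: 1.75, 2, 2.5, 2.75, 3.
f(1.75) = 3.75, f(2) = 4, f(2.5) = 4.5, f(2.75) = 4.75, f(3) = 5.
Sum = Σ Δt_i · f(t_i).
Sum = 6.625.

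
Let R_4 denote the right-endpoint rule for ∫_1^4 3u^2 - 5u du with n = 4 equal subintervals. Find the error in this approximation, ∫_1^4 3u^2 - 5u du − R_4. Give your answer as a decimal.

Exact integral: ∫_1^4 f(u) du = 25.5.
R_4 = 37.59375.
Error = 25.5 − 37.59375 = -12.09375.

-12.09375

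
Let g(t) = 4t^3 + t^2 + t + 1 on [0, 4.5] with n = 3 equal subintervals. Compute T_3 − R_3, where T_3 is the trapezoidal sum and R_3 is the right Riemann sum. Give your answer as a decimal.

-291.9375

T_3 = 502.3125.
R_3 = 794.25.
T_3 − R_3 = -291.9375.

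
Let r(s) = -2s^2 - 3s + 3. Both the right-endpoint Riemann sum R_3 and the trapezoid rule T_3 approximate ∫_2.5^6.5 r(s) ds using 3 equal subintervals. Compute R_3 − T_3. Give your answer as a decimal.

-56

R_3 ≈ -273.037037.
T_3 ≈ -217.037037.
R_3 − T_3 = -56.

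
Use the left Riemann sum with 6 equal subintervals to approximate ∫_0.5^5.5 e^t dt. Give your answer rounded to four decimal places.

Δt = (5.5 − 0.5)/6 = 5/6.
Left endpoints: 0.5, 4/3, 13/6, 3, 23/6, 14/3.
f(0.5) ≈ 1.6487, f(4/3) ≈ 3.7937, f(13/6) ≈ 8.7291, f(3) ≈ 20.0855, f(23/6) ≈ 46.2163, f(14/3) ≈ 106.3427.
Sum = Δt · [f(0.5) + f(4/3) + f(13/6) + ...].
Sum ≈ 155.6801.

155.6801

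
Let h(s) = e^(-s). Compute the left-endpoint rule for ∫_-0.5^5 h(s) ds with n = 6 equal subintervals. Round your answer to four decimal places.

Δs = (5 − (-0.5))/6 = 11/12.
Left endpoints: -0.5, 5/12, 4/3, 2.25, 19/6, 49/12.
h(-0.5) ≈ 1.6487, h(5/12) ≈ 0.6592, h(4/3) ≈ 0.2636, h(2.25) ≈ 0.1054, h(19/6) ≈ 0.0421, h(49/12) ≈ 0.0169.
Sum = Δs · [h(-0.5) + h(5/12) + h(4/3) + ...].
Sum ≈ 2.5080.

2.5080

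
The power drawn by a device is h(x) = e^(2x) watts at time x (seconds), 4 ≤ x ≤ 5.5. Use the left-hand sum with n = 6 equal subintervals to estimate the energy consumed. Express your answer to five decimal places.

Δx = (5.5 − 4)/6 = 0.25.
Left endpoints: 4, 4.25, 4.5, 4.75, 5, 5.25.
h(4) ≈ 2980.95799, h(4.25) ≈ 4914.76884, h(4.5) ≈ 8103.08393, h(4.75) ≈ 13359.72683, h(5) ≈ 22026.46579, h(5.25) ≈ 36315.50267.
Sum = Δx · [h(4) + h(4.25) + h(4.5) + ...].
Sum ≈ 21925.12651.

21925.12651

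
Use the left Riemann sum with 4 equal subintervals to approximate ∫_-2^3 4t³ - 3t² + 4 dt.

-24.21875

Δt = (3 − (-2))/4 = 1.25.
Left endpoints: -2, -0.75, 0.5, 1.75.
f(-2) = -40, f(-0.75) = 0.625, f(0.5) = 3.75, f(1.75) = 16.25.
Sum = Δt · [f(-2) + f(-0.75) + f(0.5) + f(1.75)].
Sum = -24.21875.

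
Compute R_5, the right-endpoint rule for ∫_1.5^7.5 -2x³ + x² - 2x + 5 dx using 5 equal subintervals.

-1978.44

Δx = (7.5 − 1.5)/5 = 1.2.
Right endpoints: 2.7, 3.9, 5.1, 6.3, 7.5.
f(2.7) = -32.476, f(3.9) = -106.228, f(5.1) = -244.492, f(6.3) = -468.004, f(7.5) = -797.5.
Sum = Δx · [f(2.7) + f(3.9) + f(5.1) + f(6.3) + f(7.5)].
Sum = -1978.44.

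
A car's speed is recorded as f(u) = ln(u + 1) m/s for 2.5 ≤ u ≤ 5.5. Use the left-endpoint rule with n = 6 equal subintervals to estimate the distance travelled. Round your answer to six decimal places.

4.624540

Δu = (5.5 − 2.5)/6 = 0.5.
Left endpoints: 2.5, 3, 3.5, 4, 4.5, 5.
f(2.5) ≈ 1.252763, f(3) ≈ 1.386294, f(3.5) ≈ 1.504077, f(4) ≈ 1.609438, f(4.5) ≈ 1.704748, f(5) ≈ 1.791759.
Sum = Δu · [f(2.5) + f(3) + f(3.5) + ...].
Sum ≈ 4.624540.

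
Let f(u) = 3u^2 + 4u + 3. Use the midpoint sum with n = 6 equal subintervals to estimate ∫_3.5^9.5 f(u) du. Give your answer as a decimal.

987

Δu = (9.5 − 3.5)/6 = 1.
Midpoints: 4, 5, 6, 7, 8, 9.
f(4) = 67, f(5) = 98, f(6) = 135, f(7) = 178, f(8) = 227, f(9) = 282.
Sum = Δu · [f(4) + f(5) + f(6) + ...].
Sum = 987.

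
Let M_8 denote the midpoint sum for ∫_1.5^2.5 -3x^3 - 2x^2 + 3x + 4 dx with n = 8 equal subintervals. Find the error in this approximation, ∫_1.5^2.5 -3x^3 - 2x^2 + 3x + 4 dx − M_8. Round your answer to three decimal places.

Exact integral: ∫_1.5^2.5 f(x) dx ≈ -23.66667.
M_8 = -23.640625.
Error ≈ -23.66667 − (-23.640625) ≈ -0.026.

-0.026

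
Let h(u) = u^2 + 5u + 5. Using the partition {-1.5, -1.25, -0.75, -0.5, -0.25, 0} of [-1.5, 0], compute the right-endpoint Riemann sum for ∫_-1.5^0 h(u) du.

3.875

Subinterval widths: 0.25, 0.5, 0.25, 0.25, 0.25.
Right endpoints: -1.25, -0.75, -0.5, -0.25, 0.
h(-1.25) = 0.3125, h(-0.75) = 1.8125, h(-0.5) = 2.75, h(-0.25) = 3.8125, h(0) = 5.
Sum = Σ Δu_i · h(u_i).
Sum = 3.875.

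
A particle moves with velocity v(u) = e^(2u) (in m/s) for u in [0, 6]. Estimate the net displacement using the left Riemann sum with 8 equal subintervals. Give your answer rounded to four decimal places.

35059.2316

Δu = (6 − 0)/8 = 0.75.
Left endpoints: 0, 0.75, 1.5, 2.25, 3, 3.75, 4.5, 5.25.
v(0) ≈ 1.0000, v(0.75) ≈ 4.4817, v(1.5) ≈ 20.0855, v(2.25) ≈ 90.0171, v(3) ≈ 403.4288, v(3.75) ≈ 1808.0424, v(4.5) ≈ 8103.0839, v(5.25) ≈ 36315.5027.
Sum = Δu · [v(0) + v(0.75) + v(1.5) + ...].
Sum ≈ 35059.2316.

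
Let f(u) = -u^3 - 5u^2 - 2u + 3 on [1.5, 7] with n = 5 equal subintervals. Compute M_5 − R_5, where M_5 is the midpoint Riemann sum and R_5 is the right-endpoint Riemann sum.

350.9378125

M_5 = -1185.4321875.
R_5 = -1536.37.
M_5 − R_5 = 350.9378125.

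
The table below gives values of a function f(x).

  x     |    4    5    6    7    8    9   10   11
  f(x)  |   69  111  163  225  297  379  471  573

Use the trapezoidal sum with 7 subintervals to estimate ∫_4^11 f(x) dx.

1967

Δx = 1.
T_7 = (1/2)·[69 + 2·111 + 2·163 + 2·225 + 2·297 + 2·379 + 2·471 + 573] = 1967.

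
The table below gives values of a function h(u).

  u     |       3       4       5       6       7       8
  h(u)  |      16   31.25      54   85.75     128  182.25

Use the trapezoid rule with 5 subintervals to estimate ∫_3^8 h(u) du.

398.125

Δu = 1.
T_5 = (1/2)·[16 + 2·31.25 + 2·54 + 2·85.75 + 2·128 + 182.25] = 398.125.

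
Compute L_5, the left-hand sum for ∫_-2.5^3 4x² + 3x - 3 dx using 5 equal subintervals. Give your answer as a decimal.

33.77

Δx = (3 − (-2.5))/5 = 1.1.
Left endpoints: -2.5, -1.4, -0.3, 0.8, 1.9.
f(-2.5) = 14.5, f(-1.4) = 0.64, f(-0.3) = -3.54, f(0.8) = 1.96, f(1.9) = 17.14.
Sum = Δx · [f(-2.5) + f(-1.4) + f(-0.3) + f(0.8) + f(1.9)].
Sum = 33.77.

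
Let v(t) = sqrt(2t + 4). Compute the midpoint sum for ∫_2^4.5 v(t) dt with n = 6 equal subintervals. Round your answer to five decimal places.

Δt = (4.5 − 2)/6 = 5/12.
Midpoints: 53/24, 2.625, 73/24, 83/24, 3.875, 103/24.
v(53/24) ≈ 2.90115, v(2.625) ≈ 3.04138, v(73/24) ≈ 3.17543, v(83/24) ≈ 3.30404, v(3.875) ≈ 3.42783, v(103/24) ≈ 3.54730.
Sum = Δt · [v(53/24) + v(2.625) + v(73/24) + ...].
Sum ≈ 8.08213.

8.08213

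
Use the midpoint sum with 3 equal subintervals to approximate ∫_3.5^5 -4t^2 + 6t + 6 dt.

-62.125

Δt = (5 − 3.5)/3 = 0.5.
Midpoints: 3.75, 4.25, 4.75.
f(3.75) = -27.75, f(4.25) = -40.75, f(4.75) = -55.75.
Sum = Δt · [f(3.75) + f(4.25) + f(4.75)].
Sum = -62.125.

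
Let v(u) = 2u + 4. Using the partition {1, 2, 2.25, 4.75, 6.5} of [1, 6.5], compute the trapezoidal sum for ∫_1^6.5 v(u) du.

63.25

Subinterval widths: 1, 0.25, 2.5, 1.75.
v(1) = 6, v(2) = 8, v(2.25) = 8.5, v(4.75) = 13.5, v(6.5) = 17.
On each subinterval the trapezoid contributes (Δu_i/2)·[v(u_{i-1}) + v(u_i)].
Sum = 63.25.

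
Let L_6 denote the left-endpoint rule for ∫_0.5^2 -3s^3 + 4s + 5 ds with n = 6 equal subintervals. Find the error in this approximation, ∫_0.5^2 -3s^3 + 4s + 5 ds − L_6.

-2.02734375

Exact integral: ∫_0.5^2 f(s) ds = 3.046875.
L_6 = 5.07421875.
Error = 3.046875 − 5.07421875 = -2.02734375.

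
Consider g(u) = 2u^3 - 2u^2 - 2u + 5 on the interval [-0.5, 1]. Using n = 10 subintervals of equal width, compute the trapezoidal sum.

Δu = (1 − (-0.5))/10 = 0.15.
g(-0.5) = 5.25, g(-0.35) = 5.36925, g(-0.2) = 5.304, g(-0.05) = 5.09475, g(0.1) = 4.782, g(0.25) = 4.40625, g(0.4) = 4.008, g(0.55) = 3.62775, g(0.7) = 3.306, g(0.85) = 3.08325, g(1) = 3.
T_10 = (Δu/2)·[g(u_0) + 2g(u_1) + ... + 2g(u_{9}) + g(u_10)].
Sum = 6.4659375.

6.4659375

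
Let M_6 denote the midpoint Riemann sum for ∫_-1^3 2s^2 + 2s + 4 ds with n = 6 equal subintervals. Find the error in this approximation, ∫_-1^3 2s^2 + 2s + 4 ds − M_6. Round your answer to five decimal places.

Exact integral: ∫_-1^3 f(s) ds ≈ 42.6666667.
M_6 ≈ 42.3703704.
Error ≈ 42.6666667 − 42.3703704 ≈ 0.29630.

0.29630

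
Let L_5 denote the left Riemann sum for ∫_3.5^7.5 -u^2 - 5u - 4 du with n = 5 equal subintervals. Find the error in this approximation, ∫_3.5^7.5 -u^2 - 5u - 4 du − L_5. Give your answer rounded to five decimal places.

-25.17333

Exact integral: ∫_3.5^7.5 f(u) du ≈ -252.3333333.
L_5 = -227.16.
Error ≈ -252.3333333 − (-227.16) ≈ -25.17333.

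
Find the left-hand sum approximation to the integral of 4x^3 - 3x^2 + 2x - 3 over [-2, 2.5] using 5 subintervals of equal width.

-55.35

Δx = (2.5 − (-2))/5 = 0.9.
Left endpoints: -2, -1.1, -0.2, 0.7, 1.6.
f(-2) = -51, f(-1.1) = -14.154, f(-0.2) = -3.552, f(0.7) = -1.698, f(1.6) = 8.904.
Sum = Δx · [f(-2) + f(-1.1) + f(-0.2) + f(0.7) + f(1.6)].
Sum = -55.35.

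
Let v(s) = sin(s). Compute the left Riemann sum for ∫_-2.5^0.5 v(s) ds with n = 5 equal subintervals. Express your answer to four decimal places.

-1.9514

Δs = (0.5 − (-2.5))/5 = 0.6.
Left endpoints: -2.5, -1.9, -1.3, -0.7, -0.1.
v(-2.5) ≈ -0.5985, v(-1.9) ≈ -0.9463, v(-1.3) ≈ -0.9636, v(-0.7) ≈ -0.6442, v(-0.1) ≈ -0.0998.
Sum = Δs · [v(-2.5) + v(-1.9) + v(-1.3) + v(-0.7) + v(-0.1)].
Sum ≈ -1.9514.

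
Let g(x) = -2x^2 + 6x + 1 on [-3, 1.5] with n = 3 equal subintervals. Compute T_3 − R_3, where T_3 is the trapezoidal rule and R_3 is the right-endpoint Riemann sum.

-30.375

T_3 = -39.375.
R_3 = -9.
T_3 − R_3 = -30.375.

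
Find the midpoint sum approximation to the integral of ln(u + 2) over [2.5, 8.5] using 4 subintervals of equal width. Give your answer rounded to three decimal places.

11.933

Δu = (8.5 − 2.5)/4 = 1.5.
Midpoints: 3.25, 4.75, 6.25, 7.75.
f(3.25) ≈ 1.658, f(4.75) ≈ 1.910, f(6.25) ≈ 2.110, f(7.75) ≈ 2.277.
Sum = Δu · [f(3.25) + f(4.75) + f(6.25) + f(7.75)].
Sum ≈ 11.933.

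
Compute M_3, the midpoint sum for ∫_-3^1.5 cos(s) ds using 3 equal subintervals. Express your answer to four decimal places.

1.2528

Δs = (1.5 − (-3))/3 = 1.5.
Midpoints: -2.25, -0.75, 0.75.
f(-2.25) ≈ -0.6282, f(-0.75) ≈ 0.7317, f(0.75) ≈ 0.7317.
Sum = Δs · [f(-2.25) + f(-0.75) + f(0.75)].
Sum ≈ 1.2528.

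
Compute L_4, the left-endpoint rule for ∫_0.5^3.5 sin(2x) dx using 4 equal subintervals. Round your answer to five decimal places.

-0.01680

Δx = (3.5 − 0.5)/4 = 0.75.
Left endpoints: 0.5, 1.25, 2, 2.75.
f(0.5) ≈ 0.84147, f(1.25) ≈ 0.59847, f(2) ≈ -0.75680, f(2.75) ≈ -0.70554.
Sum = Δx · [f(0.5) + f(1.25) + f(2) + f(2.75)].
Sum ≈ -0.01680.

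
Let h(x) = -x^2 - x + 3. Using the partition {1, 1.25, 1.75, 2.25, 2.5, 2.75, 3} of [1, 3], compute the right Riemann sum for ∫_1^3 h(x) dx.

-8.53125

Subinterval widths: 0.25, 0.5, 0.5, 0.25, 0.25, 0.25.
Right endpoints: 1.25, 1.75, 2.25, 2.5, 2.75, 3.
h(1.25) = 0.1875, h(1.75) = -1.8125, h(2.25) = -4.3125, h(2.5) = -5.75, h(2.75) = -7.3125, h(3) = -9.
Sum = Σ Δx_i · h(x_i).
Sum = -8.53125.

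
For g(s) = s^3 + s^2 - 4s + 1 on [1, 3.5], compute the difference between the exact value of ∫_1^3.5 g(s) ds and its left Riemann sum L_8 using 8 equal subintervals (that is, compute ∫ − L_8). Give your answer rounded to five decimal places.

6.42293

Exact integral: ∫_1^3.5 g(s) ds ≈ 31.2239583.
L_8 ≈ 24.8010254.
Error ≈ 31.2239583 − 24.8010254 ≈ 6.42293.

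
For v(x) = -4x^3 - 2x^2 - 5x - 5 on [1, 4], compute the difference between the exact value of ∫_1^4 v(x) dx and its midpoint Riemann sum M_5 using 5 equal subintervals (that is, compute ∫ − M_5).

Exact integral: ∫_1^4 v(x) dx = -349.5.
M_5 = -346.62.
Error = -349.5 − (-346.62) = -2.88.

-2.88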